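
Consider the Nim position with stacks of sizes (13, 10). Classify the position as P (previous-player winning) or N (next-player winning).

N-position

Compute the nim-sum pairwise:
13 ^ 10 = 7
The nim-sum is 7 ≠ 0, so this is an N-position: the player to move can win.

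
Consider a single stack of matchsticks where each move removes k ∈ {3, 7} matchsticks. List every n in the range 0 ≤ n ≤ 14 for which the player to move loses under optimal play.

0, 1, 2, 6, 10, 11, 12

Build the Grundy sequence with g(k) = mex{g(k−s) : s ∈ {3, 7}, s ≤ k}:
g(0) = mex{} = 0
g(1) = mex{} = 0
g(2) = mex{} = 0
g(3) = mex{0} = 1
g(4) = mex{0} = 1
g(5) = mex{0} = 1
g(6) = mex{1} = 0
g(7) = mex{0,1} = 2
g(8) = mex{0,1} = 2
g(9) = mex{0} = 1
g(10) = mex{1,2} = 0
g(11) = mex{1,2} = 0
g(12) = mex{1} = 0
g(13) = mex{0} = 1
g(14) = mex{0,2} = 1
The P-positions (g = 0) in 0..14 are 0, 1, 2, 6, 10, 11, 12.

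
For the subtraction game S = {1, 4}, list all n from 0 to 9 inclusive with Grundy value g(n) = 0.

Compute g(0), g(1), … for moves {1, 4}:
g(0) = mex{} = 0
g(1) = mex{0} = 1
g(2) = mex{1} = 0
g(3) = mex{0} = 1
g(4) = mex{0,1} = 2
g(5) = mex{1,2} = 0
g(6) = mex{0} = 1
g(7) = mex{1} = 0
g(8) = mex{0,2} = 1
g(9) = mex{0,1} = 2
The P-positions (g = 0) in 0..9 are 0, 2, 5, 7.

0, 2, 5, 7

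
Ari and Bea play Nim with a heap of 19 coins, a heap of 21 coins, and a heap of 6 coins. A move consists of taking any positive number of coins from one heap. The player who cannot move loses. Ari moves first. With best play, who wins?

Nim-sum: 19 ⊕ 21 ⊕ 6 = 0.
The nim-sum is 0, so this is a P-position: the player to move is in a losing position under optimal play; Ari is about to move from it and so loses — Bea wins.

Bea wins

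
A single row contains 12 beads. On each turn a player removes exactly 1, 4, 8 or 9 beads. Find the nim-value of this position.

0

Grundy values for subtraction set {1, 4, 8, 9}:
k:     0  1  2  3  4  5  6  7  8  9 10 11 12
g(k):  0  1  0  1  2  0  1  0  1  2  3  2  0
So g(12) = 0.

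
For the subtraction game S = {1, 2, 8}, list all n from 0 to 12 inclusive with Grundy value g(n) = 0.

0, 3, 6, 9, 12

Build the Grundy sequence with g(k) = mex{g(k−s) : s ∈ {1, 2, 8}, s ≤ k}:
k:     0  1  2  3  4  5  6  7  8  9 10 11 12
g(k):  0  1  2  0  1  2  0  1  2  0  1  2  0
The P-positions (g = 0) in 0..12 are 0, 3, 6, 9, 12.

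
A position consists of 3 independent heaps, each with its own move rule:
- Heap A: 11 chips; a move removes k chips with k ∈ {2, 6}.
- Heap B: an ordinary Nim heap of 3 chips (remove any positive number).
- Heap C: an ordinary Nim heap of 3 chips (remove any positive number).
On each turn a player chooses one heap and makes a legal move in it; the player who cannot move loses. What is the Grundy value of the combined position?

Build the Grundy sequence for heap A with g(k) = mex{g(k−s) : s ∈ {2, 6}, s ≤ k}:
k:     0  1  2  3  4  5  6  7  8  9 10 11
g(k):  0  0  1  1  0  0  1  1  0  0  1  1
So g(11) = 1.
Heap B is a plain Nim heap of size 3, so its Grundy value is 3.
Heap C is a plain Nim heap of size 3, so its Grundy value is 3.
The value of a disjunctive sum is the nim-sum of the parts.
Combined value = 1 XOR 3 XOR 3 = 1.

1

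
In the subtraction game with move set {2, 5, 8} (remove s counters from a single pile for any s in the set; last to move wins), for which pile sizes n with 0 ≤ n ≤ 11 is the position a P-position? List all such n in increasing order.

0, 1, 4, 7, 10, 11

Compute g(0), g(1), … for moves {2, 5, 8}:
g(0) = mex{} = 0
g(1) = mex{} = 0
g(2) = mex{0} = 1
g(3) = mex{0} = 1
g(4) = mex{1} = 0
g(5) = mex{0,1} = 2
g(6) = mex{0} = 1
g(7) = mex{1,2} = 0
g(8) = mex{0,1} = 2
g(9) = mex{0} = 1
g(10) = mex{1,2} = 0
g(11) = mex{1} = 0
The P-positions (g = 0) in 0..11 are 0, 1, 4, 7, 10, 11.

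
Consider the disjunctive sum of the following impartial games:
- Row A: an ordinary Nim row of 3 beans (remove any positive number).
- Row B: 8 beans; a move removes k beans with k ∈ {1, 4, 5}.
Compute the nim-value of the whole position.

3

Row A is a plain Nim row of size 3, so its Grundy value is 3.
Grundy values for row B (subtraction set {1, 4, 5}):
g(0) = mex{} = 0
g(1) = mex{0} = 1
g(2) = mex{1} = 0
g(3) = mex{0} = 1
g(4) = mex{0,1} = 2
g(5) = mex{0,1,2} = 3
g(6) = mex{0,1,3} = 2
g(7) = mex{0,1,2} = 3
g(8) = mex{1,2,3} = 0
So g(8) = 0.
The value of a disjunctive sum is the nim-sum of the parts.
Combined value = 3 ⊕ 0 = 3.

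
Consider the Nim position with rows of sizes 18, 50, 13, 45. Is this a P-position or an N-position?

P-position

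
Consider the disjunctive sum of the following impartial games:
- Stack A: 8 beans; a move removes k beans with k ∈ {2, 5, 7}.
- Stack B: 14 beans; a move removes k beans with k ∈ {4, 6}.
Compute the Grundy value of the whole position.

Build the Grundy sequence for stack A with g(k) = mex{g(k−s) : s ∈ {2, 5, 7}, s ≤ k}:
k:     0  1  2  3  4  5  6  7  8
g(k):  0  0  1  1  0  2  1  3  2
So g(8) = 2.
Build the Grundy sequence for stack B with g(k) = mex{g(k−s) : s ∈ {4, 6}, s ≤ k}:
k:     0  1  2  3  4  5  6  7  8  9 10 11 12 13 14
g(k):  0  0  0  0  1  1  1  1  2  2  0  0  0  0  1
So g(14) = 1.
The value of a disjunctive sum is the nim-sum of the parts.
Combined value = 2 ⊕ 1 = 3.

3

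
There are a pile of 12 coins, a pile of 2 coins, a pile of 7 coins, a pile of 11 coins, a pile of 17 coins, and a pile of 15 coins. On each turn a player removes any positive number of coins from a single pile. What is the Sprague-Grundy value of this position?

28

Nim-sum: 12 ⊕ 2 ⊕ 7 ⊕ 11 ⊕ 17 ⊕ 15 = 28.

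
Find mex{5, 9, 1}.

0

0 is not in the set, so the mex is 0.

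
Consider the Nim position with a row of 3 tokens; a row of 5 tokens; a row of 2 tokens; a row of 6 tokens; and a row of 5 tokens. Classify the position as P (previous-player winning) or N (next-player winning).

N-position

Bitwise XOR of the heap sizes:
  011  (3)
  101  (5)
  010  (2)
  110  (6)
  101  (5)
  ---
  111  (7)
The nim-sum is 7 ≠ 0, so this is an N-position: the player to move can win.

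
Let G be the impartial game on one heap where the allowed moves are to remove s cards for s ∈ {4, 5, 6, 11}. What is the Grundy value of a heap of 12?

3

Compute g(0), g(1), … for moves {4, 5, 6, 11}:
k:     0  1  2  3  4  5  6  7  8  9 10 11 12
g(k):  0  0  0  0  1  1  1  1  2  2  0  2  3
So g(12) = 3.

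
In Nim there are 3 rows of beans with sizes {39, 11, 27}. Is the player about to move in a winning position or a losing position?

Winning position

In binary:
  100111  (39)
  001011  (11)
  011011  (27)
  ------
  110111  (55)
The nim-sum is 55 ≠ 0, so this is an N-position: the player to move can win.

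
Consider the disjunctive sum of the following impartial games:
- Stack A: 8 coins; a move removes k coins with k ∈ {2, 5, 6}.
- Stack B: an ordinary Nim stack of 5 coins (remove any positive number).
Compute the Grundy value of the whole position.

5

Grundy values for stack A (subtraction set {2, 5, 6}):
g(0) = mex{} = 0
g(1) = mex{} = 0
g(2) = mex{0} = 1
g(3) = mex{0} = 1
g(4) = mex{1} = 0
g(5) = mex{0,1} = 2
g(6) = mex{0} = 1
g(7) = mex{0,1,2} = 3
g(8) = mex{1} = 0
So g(8) = 0.
Stack B is a plain Nim stack of size 5, so its Grundy value is 5.
By the Sprague-Grundy theorem, the Grundy value of a sum of independent games is the XOR of the component values.
Combined value = 0 XOR 5 = 5.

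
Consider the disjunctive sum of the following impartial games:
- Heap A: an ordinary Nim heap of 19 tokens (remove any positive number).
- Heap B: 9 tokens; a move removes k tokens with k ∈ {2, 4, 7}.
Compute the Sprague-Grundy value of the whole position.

19

Heap A is a plain Nim heap of size 19, so its Grundy value is 19.
Grundy values for heap B (subtraction set {2, 4, 7}):
k:     0  1  2  3  4  5  6  7  8  9
g(k):  0  0  1  1  2  2  0  3  1  0
So g(9) = 0.
The value of a disjunctive sum is the nim-sum of the parts.
Combined value = 19 ⊕ 0 = 19.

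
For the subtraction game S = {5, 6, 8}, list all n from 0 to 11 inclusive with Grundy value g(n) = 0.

0, 1, 2, 3, 4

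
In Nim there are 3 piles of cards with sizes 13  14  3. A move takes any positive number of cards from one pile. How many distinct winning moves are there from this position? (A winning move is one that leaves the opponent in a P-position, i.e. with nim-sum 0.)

0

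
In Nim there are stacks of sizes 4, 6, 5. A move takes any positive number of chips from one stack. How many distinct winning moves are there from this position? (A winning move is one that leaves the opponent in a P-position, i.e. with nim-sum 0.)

3

Nim-sum: 4 XOR 6 XOR 5 = 7.
The overall nim-sum is X = 7. A stack of size p has a winning move iff p XOR X < p (reduce it to p XOR X).
  4: 4 XOR 7 = 3 < 4 — winning move (to 3).
  6: 6 XOR 7 = 1 < 6 — winning move (to 1).
  5: 5 XOR 7 = 2 < 5 — winning move (to 2).
That gives 3 winning moves.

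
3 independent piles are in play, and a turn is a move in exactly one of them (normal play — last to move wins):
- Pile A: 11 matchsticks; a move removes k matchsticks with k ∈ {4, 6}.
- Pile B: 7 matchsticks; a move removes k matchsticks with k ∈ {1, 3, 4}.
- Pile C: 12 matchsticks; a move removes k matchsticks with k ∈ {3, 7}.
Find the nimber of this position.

0

For pile A, compute g(0), g(1), … with moves {4, 6}:
g(0) = mex{} = 0
g(1) = mex{} = 0
g(2) = mex{} = 0
g(3) = mex{} = 0
g(4) = mex{0} = 1
g(5) = mex{0} = 1
g(6) = mex{0} = 1
g(7) = mex{0} = 1
g(8) = mex{0,1} = 2
g(9) = mex{0,1} = 2
g(10) = mex{1} = 0
g(11) = mex{1} = 0
So g(11) = 0.
For pile B, compute g(0), g(1), … with moves {1, 3, 4}:
k:     0  1  2  3  4  5  6  7
g(k):  0  1  0  1  2  3  2  0
So g(7) = 0.
Build the Grundy sequence for pile C with g(k) = mex{g(k−s) : s ∈ {3, 7}, s ≤ k}:
k:     0  1  2  3  4  5  6  7  8  9 10 11 12
g(k):  0  0  0  1  1  1  0  2  2  1  0  0  0
So g(12) = 0.
By the Sprague-Grundy theorem, the Grundy value of a sum of independent games is the XOR of the component values.
Combined value = 0 ⊕ 0 ⊕ 0 = 0.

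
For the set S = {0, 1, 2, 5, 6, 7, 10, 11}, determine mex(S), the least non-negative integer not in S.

3

The values 0, 1, 2 are all present; 3 is the first non-negative integer missing from the set.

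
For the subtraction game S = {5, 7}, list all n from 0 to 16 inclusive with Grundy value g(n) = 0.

0, 1, 2, 3, 4, 12, 13, 14, 15, 16

Grundy values for subtraction set {5, 7}:
k:     0  1  2  3  4  5  6  7  8  9 10 11 12 13 14 15 16
g(k):  0  0  0  0  0  1  1  1  1  1  2  2  0  0  0  0  0
The P-positions (g = 0) in 0..16 are 0, 1, 2, 3, 4, 12, 13, 14, 15, 16.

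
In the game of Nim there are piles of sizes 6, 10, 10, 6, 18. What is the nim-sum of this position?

18

Bitwise XOR of the heap sizes:
  00110  (6)
  01010  (10)
  01010  (10)
  00110  (6)
  10010  (18)
  -----
  10010  (18)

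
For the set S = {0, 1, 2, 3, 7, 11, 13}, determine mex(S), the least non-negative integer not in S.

4

The values 0, 1, 2, 3 are all present; 4 is the first non-negative integer missing from the set.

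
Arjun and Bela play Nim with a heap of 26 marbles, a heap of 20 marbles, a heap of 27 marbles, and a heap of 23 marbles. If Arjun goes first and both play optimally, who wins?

Arjun wins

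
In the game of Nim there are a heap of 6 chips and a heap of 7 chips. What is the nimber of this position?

1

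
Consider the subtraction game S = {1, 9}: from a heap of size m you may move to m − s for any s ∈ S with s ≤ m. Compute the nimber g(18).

0

Grundy values for subtraction set {1, 9}:
k:     0  1  2  3  4  5  6  7  8  9 10 11 12 13 14 15 16 17 18
g(k):  0  1  0  1  0  1  0  1  0  1  0  1  0  1  0  1  0  1  0
So g(18) = 0.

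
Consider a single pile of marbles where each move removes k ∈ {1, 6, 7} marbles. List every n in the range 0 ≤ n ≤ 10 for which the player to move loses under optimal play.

0, 2, 4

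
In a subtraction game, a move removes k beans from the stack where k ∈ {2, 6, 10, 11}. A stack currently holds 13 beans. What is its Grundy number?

0

Compute g(0), g(1), … for moves {2, 6, 10, 11}:
g(0) = mex{} = 0
g(1) = mex{} = 0
g(2) = mex{0} = 1
g(3) = mex{0} = 1
g(4) = mex{1} = 0
g(5) = mex{1} = 0
g(6) = mex{0} = 1
g(7) = mex{0} = 1
g(8) = mex{1} = 0
g(9) = mex{1} = 0
g(10) = mex{0} = 1
g(11) = mex{0} = 1
g(12) = mex{0,1} = 2
g(13) = mex{1} = 0
So g(13) = 0.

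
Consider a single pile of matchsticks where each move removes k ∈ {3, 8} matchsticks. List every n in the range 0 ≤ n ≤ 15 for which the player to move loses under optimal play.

0, 1, 2, 6, 7, 11, 12, 13

Build the Grundy sequence with g(k) = mex{g(k−s) : s ∈ {3, 8}, s ≤ k}:
k:     0  1  2  3  4  5  6  7  8  9 10 11 12 13 14 15
g(k):  0  0  0  1  1  1  0  0  2  1  1  0  0  0  1  1
The P-positions (g = 0) in 0..15 are 0, 1, 2, 6, 7, 11, 12, 13.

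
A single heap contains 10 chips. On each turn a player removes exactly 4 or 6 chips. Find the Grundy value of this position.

Compute g(0), g(1), … for moves {4, 6}:
k:     0  1  2  3  4  5  6  7  8  9 10
g(k):  0  0  0  0  1  1  1  1  2  2  0
So g(10) = 0.

0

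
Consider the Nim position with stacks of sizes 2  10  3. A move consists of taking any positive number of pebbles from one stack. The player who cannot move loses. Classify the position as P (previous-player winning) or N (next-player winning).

N-position

Nim-sum: 2 ⊕ 10 ⊕ 3 = 11.
The nim-sum is 11 ≠ 0, so this is an N-position: the player to move can win.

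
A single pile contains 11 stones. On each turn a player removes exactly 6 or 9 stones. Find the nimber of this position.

Compute g(0), g(1), … for moves {6, 9}:
k:     0  1  2  3  4  5  6  7  8  9 10 11
g(k):  0  0  0  0  0  0  1  1  1  1  1  1
So g(11) = 1.

1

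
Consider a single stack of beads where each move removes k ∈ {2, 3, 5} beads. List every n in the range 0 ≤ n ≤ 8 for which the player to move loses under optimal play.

0, 1, 7, 8

Compute g(0), g(1), … for moves {2, 3, 5}:
g(0) = mex{} = 0
g(1) = mex{} = 0
g(2) = mex{0} = 1
g(3) = mex{0} = 1
g(4) = mex{0,1} = 2
g(5) = mex{0,1} = 2
g(6) = mex{0,1,2} = 3
g(7) = mex{1,2} = 0
g(8) = mex{1,2,3} = 0
The P-positions (g = 0) in 0..8 are 0, 1, 7, 8.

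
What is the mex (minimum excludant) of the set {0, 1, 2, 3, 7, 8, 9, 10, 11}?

4

The values 0, 1, 2, 3 are all present; 4 is the first non-negative integer missing from the set.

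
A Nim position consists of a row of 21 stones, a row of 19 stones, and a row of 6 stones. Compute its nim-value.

0

Bitwise XOR of the heap sizes:
  10101  (21)
  10011  (19)
  00110  (6)
  -----
  00000  (0)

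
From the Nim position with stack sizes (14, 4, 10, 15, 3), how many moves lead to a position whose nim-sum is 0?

Nim-sum: 14 ^ 4 ^ 10 ^ 15 ^ 3 = 12.
The overall nim-sum is X = 12. A stack of size p has a winning move iff p XOR X < p (reduce it to p XOR X).
  14: 14 XOR 12 = 2 < 14 — winning move (to 2).
  4: 4 XOR 12 = 8 ≥ 4 — no move.
  10: 10 XOR 12 = 6 < 10 — winning move (to 6).
  15: 15 XOR 12 = 3 < 15 — winning move (to 3).
  3: 3 XOR 12 = 15 ≥ 3 — no move.
That gives 3 winning moves.

3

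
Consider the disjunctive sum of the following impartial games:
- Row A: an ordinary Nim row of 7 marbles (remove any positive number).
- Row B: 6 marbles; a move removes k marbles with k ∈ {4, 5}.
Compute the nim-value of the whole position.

Row A is a plain Nim row of size 7, so its Grundy value is 7.
Build the Grundy sequence for row B with g(k) = mex{g(k−s) : s ∈ {4, 5}, s ≤ k}:
g(0) = mex{} = 0
g(1) = mex{} = 0
g(2) = mex{} = 0
g(3) = mex{} = 0
g(4) = mex{0} = 1
g(5) = mex{0} = 1
g(6) = mex{0} = 1
So g(6) = 1.
By the Sprague-Grundy theorem, the Grundy value of a sum of independent games is the XOR of the component values.
Combined value = 7 ⊕ 1 = 6.

6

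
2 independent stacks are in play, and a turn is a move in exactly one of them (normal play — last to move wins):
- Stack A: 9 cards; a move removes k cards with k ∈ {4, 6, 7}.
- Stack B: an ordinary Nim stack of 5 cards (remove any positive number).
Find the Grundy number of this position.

7

Build the Grundy sequence for stack A with g(k) = mex{g(k−s) : s ∈ {4, 6, 7}, s ≤ k}:
k:     0  1  2  3  4  5  6  7  8  9
g(k):  0  0  0  0  1  1  1  1  2  2
So g(9) = 2.
Stack B is a plain Nim stack of size 5, so its Grundy value is 5.
By the Sprague-Grundy theorem, the Grundy value of a sum of independent games is the XOR of the component values.
Combined value = 2 XOR 5 = 7.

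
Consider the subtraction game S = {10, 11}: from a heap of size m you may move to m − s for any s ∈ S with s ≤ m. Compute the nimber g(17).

1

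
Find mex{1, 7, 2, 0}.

The values 0, 1, 2 are all present; 3 is the first non-negative integer missing from the set.

3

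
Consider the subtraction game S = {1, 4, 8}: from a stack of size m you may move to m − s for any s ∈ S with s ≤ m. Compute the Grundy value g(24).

0

Compute g(0), g(1), … for moves {1, 4, 8}:
k:     0  1  2  3  4  5  6  7  8  9 10 11 12 13 14 15 16 17 18 19 20 21 22 23 24
g(k):  0  1  0  1  2  0  1  0  1  2  3  2  0  1  0  1  2  0  1  0  1  2  3  2  0
So g(24) = 0.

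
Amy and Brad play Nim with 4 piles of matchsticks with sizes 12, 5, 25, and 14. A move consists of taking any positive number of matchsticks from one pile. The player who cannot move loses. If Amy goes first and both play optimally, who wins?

Amy wins

In binary:
  01100  (12)
  00101  (5)
  11001  (25)
  01110  (14)
  -----
  11110  (30)
The nim-sum is 30 ≠ 0, so this is an N-position: the player to move can win; Amy has a winning move.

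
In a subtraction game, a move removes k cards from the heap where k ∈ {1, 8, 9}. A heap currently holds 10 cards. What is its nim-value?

2

Grundy values for subtraction set {1, 8, 9}:
g(0) = mex{} = 0
g(1) = mex{0} = 1
g(2) = mex{1} = 0
g(3) = mex{0} = 1
g(4) = mex{1} = 0
g(5) = mex{0} = 1
g(6) = mex{1} = 0
g(7) = mex{0} = 1
g(8) = mex{0,1} = 2
g(9) = mex{0,1,2} = 3
g(10) = mex{0,1,3} = 2
So g(10) = 2.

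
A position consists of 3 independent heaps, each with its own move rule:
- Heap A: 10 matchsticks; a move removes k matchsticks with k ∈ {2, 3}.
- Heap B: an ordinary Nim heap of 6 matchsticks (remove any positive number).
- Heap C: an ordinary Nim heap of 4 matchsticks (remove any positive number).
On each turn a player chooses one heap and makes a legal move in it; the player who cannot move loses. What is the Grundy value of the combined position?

Build the Grundy sequence for heap A with g(k) = mex{g(k−s) : s ∈ {2, 3}, s ≤ k}:
k:     0  1  2  3  4  5  6  7  8  9 10
g(k):  0  0  1  1  2  0  0  1  1  2  0
So g(10) = 0.
Heap B is a plain Nim heap of size 6, so its Grundy value is 6.
Heap C is a plain Nim heap of size 4, so its Grundy value is 4.
The value of a disjunctive sum is the nim-sum of the parts.
Combined value = 0 ⊕ 6 ⊕ 4 = 2.

2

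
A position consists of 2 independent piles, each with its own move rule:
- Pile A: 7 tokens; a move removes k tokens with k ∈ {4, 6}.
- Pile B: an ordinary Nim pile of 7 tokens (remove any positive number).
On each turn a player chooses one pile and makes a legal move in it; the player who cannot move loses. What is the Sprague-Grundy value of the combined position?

For pile A, compute g(0), g(1), … with moves {4, 6}:
k:     0  1  2  3  4  5  6  7
g(k):  0  0  0  0  1  1  1  1
So g(7) = 1.
Pile B is a plain Nim pile of size 7, so its Grundy value is 7.
The value of a disjunctive sum is the nim-sum of the parts.
Combined value = 1 XOR 7 = 6.

6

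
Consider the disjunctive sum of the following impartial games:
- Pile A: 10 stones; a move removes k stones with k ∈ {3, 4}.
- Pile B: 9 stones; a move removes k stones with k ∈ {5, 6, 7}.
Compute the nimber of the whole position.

0

Grundy values for pile A (subtraction set {3, 4}):
k:     0  1  2  3  4  5  6  7  8  9 10
g(k):  0  0  0  1  1  1  2  0  0  0  1
So g(10) = 1.
Build the Grundy sequence for pile B with g(k) = mex{g(k−s) : s ∈ {5, 6, 7}, s ≤ k}:
g(0) = mex{} = 0
g(1) = mex{} = 0
g(2) = mex{} = 0
g(3) = mex{} = 0
g(4) = mex{} = 0
g(5) = mex{0} = 1
g(6) = mex{0} = 1
g(7) = mex{0} = 1
g(8) = mex{0} = 1
g(9) = mex{0} = 1
So g(9) = 1.
The value of a disjunctive sum is the nim-sum of the parts.
Combined value = 1 ⊕ 1 = 0.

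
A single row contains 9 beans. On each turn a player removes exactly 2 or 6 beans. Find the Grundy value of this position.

Build the Grundy sequence with g(k) = mex{g(k−s) : s ∈ {2, 6}, s ≤ k}:
g(0) = mex{} = 0
g(1) = mex{} = 0
g(2) = mex{0} = 1
g(3) = mex{0} = 1
g(4) = mex{1} = 0
g(5) = mex{1} = 0
g(6) = mex{0} = 1
g(7) = mex{0} = 1
g(8) = mex{1} = 0
g(9) = mex{1} = 0
So g(9) = 0.

0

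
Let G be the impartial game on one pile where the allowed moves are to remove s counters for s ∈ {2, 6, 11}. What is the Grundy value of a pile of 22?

Build the Grundy sequence with g(k) = mex{g(k−s) : s ∈ {2, 6, 11}, s ≤ k}:
k:     0  1  2  3  4  5  6  7  8  9 10 11 12 13 14 15 16 17 18 19 20 21 22
g(k):  0  0  1  1  0  0  1  1  0  0  1  1  2  0  3  1  2  0  0  1  1  0  0
So g(22) = 0.

0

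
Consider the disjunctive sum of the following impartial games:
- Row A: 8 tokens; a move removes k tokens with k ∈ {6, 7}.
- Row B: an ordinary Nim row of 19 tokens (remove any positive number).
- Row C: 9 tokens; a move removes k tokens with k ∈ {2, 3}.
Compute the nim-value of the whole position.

16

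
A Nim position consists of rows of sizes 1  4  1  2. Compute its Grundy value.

Nim-sum: 1 XOR 4 XOR 1 XOR 2 = 6.

6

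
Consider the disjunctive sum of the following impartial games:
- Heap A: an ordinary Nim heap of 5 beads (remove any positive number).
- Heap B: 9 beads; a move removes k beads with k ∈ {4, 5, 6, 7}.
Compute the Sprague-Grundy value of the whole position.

7

Heap A is a plain Nim heap of size 5, so its Grundy value is 5.
Build the Grundy sequence for heap B with g(k) = mex{g(k−s) : s ∈ {4, 5, 6, 7}, s ≤ k}:
k:     0  1  2  3  4  5  6  7  8  9
g(k):  0  0  0  0  1  1  1  1  2  2
So g(9) = 2.
The value of a disjunctive sum is the nim-sum of the parts.
Combined value = 5 ⊕ 2 = 7.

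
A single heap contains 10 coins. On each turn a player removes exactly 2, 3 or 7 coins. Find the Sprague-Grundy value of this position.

0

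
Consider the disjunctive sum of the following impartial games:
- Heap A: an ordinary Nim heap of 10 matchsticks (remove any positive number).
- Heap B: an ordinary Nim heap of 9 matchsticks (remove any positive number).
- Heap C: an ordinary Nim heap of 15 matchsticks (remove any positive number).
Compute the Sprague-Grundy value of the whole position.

12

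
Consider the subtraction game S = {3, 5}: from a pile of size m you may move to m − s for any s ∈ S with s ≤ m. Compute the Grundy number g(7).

Build the Grundy sequence with g(k) = mex{g(k−s) : s ∈ {3, 5}, s ≤ k}:
k:     0  1  2  3  4  5  6  7
g(k):  0  0  0  1  1  1  2  2
So g(7) = 2.

2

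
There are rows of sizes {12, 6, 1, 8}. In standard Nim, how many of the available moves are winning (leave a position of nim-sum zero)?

Write each in binary and XOR column by column:
  1100  (12)
  0110  (6)
  0001  (1)
  1000  (8)
  ----
  0011  (3)
The overall nim-sum is X = 3. A row of size p has a winning move iff p XOR X < p (reduce it to p XOR X).
  12: 12 XOR 3 = 15 ≥ 12 — no move.
  6: 6 XOR 3 = 5 < 6 — winning move (to 5).
  1: 1 XOR 3 = 2 ≥ 1 — no move.
  8: 8 XOR 3 = 11 ≥ 8 — no move.
That gives 1 winning move.

1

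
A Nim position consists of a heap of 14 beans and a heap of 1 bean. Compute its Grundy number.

Write each in binary and XOR column by column:
  1110  (14)
  0001  (1)
  ----
  1111  (15)

15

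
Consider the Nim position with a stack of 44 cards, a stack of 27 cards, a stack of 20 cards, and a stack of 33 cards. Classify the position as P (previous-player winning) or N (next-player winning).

N-position

Nim-sum: 44 ^ 27 ^ 20 ^ 33 = 2.
The nim-sum is 2 ≠ 0, so this is an N-position: the player to move can win.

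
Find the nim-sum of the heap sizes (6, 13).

11

Compute the nim-sum pairwise:
6 ^ 13 = 11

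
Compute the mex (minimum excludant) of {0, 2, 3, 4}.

1

0 is in the set but 1 is not, so the mex is 1.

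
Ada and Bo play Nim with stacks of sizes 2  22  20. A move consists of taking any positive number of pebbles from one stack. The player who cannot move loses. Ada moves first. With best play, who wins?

Bo wins

In binary:
  00010  (2)
  10110  (22)
  10100  (20)
  -----
  00000  (0)
The nim-sum is 0, so this is a P-position: the player to move is in a losing position under optimal play; Ada is about to move from it and so loses — Bo wins.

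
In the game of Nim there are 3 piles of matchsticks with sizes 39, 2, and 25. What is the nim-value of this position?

60

In binary:
  100111  (39)
  000010  (2)
  011001  (25)
  ------
  111100  (60)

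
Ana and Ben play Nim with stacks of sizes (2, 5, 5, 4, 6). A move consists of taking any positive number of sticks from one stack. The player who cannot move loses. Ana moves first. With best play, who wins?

Bitwise XOR of the heap sizes:
  010  (2)
  101  (5)
  101  (5)
  100  (4)
  110  (6)
  ---
  000  (0)
The nim-sum is 0, so this is a P-position: the player to move is in a losing position under optimal play; Ana is about to move from it and so loses — Ben wins.

Ben wins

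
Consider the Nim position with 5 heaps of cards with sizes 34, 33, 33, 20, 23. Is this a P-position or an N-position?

N-position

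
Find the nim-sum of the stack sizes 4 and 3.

Compute the nim-sum pairwise:
4 XOR 3 = 7

7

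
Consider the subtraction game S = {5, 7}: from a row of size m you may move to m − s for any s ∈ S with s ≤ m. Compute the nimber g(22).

2

Build the Grundy sequence with g(k) = mex{g(k−s) : s ∈ {5, 7}, s ≤ k}:
k:     0  1  2  3  4  5  6  7  8  9 10 11 12 13 14 15 16 17 18 19 20 21 22
g(k):  0  0  0  0  0  1  1  1  1  1  2  2  0  0  0  0  0  1  1  1  1  1  2
So g(22) = 2.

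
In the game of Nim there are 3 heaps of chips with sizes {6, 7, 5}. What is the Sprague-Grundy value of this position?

4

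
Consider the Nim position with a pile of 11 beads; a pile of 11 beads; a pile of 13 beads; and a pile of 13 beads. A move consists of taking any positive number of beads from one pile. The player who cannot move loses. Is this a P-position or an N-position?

P-position

Nim-sum: 11 ^ 11 ^ 13 ^ 13 = 0.
The nim-sum is 0, so this is a P-position: the player to move is in a losing position under optimal play.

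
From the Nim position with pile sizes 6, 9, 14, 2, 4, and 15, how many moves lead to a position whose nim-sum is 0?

Compute the nim-sum pairwise:
6 ⊕ 9 = 15
15 ⊕ 14 = 1
1 ⊕ 2 = 3
3 ⊕ 4 = 7
7 ⊕ 15 = 8
The overall nim-sum is X = 8. A pile of size p has a winning move iff p XOR X < p (reduce it to p XOR X).
  6: 6 XOR 8 = 14 ≥ 6 — no move.
  9: 9 XOR 8 = 1 < 9 — winning move (to 1).
  14: 14 XOR 8 = 6 < 14 — winning move (to 6).
  2: 2 XOR 8 = 10 ≥ 2 — no move.
  4: 4 XOR 8 = 12 ≥ 4 — no move.
  15: 15 XOR 8 = 7 < 15 — winning move (to 7).
That gives 3 winning moves.

3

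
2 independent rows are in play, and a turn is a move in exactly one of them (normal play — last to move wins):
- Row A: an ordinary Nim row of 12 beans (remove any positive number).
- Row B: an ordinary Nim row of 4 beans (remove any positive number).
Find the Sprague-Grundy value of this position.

8

Row A is a plain Nim row of size 12, so its Grundy value is 12.
Row B is a plain Nim row of size 4, so its Grundy value is 4.
By the Sprague-Grundy theorem, the Grundy value of a sum of independent games is the XOR of the component values.
Combined value = 12 ⊕ 4 = 8.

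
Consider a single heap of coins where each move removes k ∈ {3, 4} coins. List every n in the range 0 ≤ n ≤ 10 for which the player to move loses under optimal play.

0, 1, 2, 7, 8, 9

Build the Grundy sequence with g(k) = mex{g(k−s) : s ∈ {3, 4}, s ≤ k}:
g(0) = mex{} = 0
g(1) = mex{} = 0
g(2) = mex{} = 0
g(3) = mex{0} = 1
g(4) = mex{0} = 1
g(5) = mex{0} = 1
g(6) = mex{0,1} = 2
g(7) = mex{1} = 0
g(8) = mex{1} = 0
g(9) = mex{1,2} = 0
g(10) = mex{0,2} = 1
The P-positions (g = 0) in 0..10 are 0, 1, 2, 7, 8, 9.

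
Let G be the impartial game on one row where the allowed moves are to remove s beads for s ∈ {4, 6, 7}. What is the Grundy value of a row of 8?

2

Compute g(0), g(1), … for moves {4, 6, 7}:
k:     0  1  2  3  4  5  6  7  8
g(k):  0  0  0  0  1  1  1  1  2
So g(8) = 2.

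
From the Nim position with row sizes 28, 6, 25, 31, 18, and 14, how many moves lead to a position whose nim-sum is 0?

0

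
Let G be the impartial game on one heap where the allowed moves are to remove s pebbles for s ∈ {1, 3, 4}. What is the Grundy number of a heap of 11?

2

Grundy values for subtraction set {1, 3, 4}:
k:     0  1  2  3  4  5  6  7  8  9 10 11
g(k):  0  1  0  1  2  3  2  0  1  0  1  2
So g(11) = 2.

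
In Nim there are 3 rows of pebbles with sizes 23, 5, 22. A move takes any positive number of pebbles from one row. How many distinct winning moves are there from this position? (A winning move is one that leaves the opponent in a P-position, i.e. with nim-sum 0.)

3

Nim-sum: 23 ^ 5 ^ 22 = 4.
The overall nim-sum is X = 4. A row of size p has a winning move iff p XOR X < p (reduce it to p XOR X).
  23: 23 XOR 4 = 19 < 23 — winning move (to 19).
  5: 5 XOR 4 = 1 < 5 — winning move (to 1).
  22: 22 XOR 4 = 18 < 22 — winning move (to 18).
That gives 3 winning moves.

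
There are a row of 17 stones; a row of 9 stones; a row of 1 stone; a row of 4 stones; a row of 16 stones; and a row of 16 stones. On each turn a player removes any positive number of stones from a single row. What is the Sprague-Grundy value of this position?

Write each in binary and XOR column by column:
  10001  (17)
  01001  (9)
  00001  (1)
  00100  (4)
  10000  (16)
  10000  (16)
  -----
  11101  (29)

29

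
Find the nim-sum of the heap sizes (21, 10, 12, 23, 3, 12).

11

In binary:
  10101  (21)
  01010  (10)
  01100  (12)
  10111  (23)
  00011  (3)
  01100  (12)
  -----
  01011  (11)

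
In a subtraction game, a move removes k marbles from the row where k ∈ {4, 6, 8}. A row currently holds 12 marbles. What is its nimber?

0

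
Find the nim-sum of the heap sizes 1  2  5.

6

Nim-sum: 1 XOR 2 XOR 5 = 6.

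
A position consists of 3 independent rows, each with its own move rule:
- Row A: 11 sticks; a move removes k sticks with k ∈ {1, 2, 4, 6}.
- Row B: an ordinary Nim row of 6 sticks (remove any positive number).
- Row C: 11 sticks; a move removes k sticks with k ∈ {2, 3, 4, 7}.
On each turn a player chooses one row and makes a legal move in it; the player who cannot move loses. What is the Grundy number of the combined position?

Grundy values for row A (subtraction set {1, 2, 4, 6}):
g(0) = mex{} = 0
g(1) = mex{0} = 1
g(2) = mex{0,1} = 2
g(3) = mex{1,2} = 0
g(4) = mex{0,2} = 1
g(5) = mex{0,1} = 2
g(6) = mex{0,1,2} = 3
g(7) = mex{0,1,2,3} = 4
g(8) = mex{1,2,3,4} = 0
g(9) = mex{0,2,4} = 1
g(10) = mex{0,1,3} = 2
g(11) = mex{1,2,4} = 0
So g(11) = 0.
Row B is a plain Nim row of size 6, so its Grundy value is 6.
For row C, compute g(0), g(1), … with moves {2, 3, 4, 7}:
g(0) = mex{} = 0
g(1) = mex{} = 0
g(2) = mex{0} = 1
g(3) = mex{0} = 1
g(4) = mex{0,1} = 2
g(5) = mex{0,1} = 2
g(6) = mex{1,2} = 0
g(7) = mex{0,1,2} = 3
g(8) = mex{0,2} = 1
g(9) = mex{0,1,2,3} = 4
g(10) = mex{0,1,3} = 2
g(11) = mex{1,2,3,4} = 0
So g(11) = 0.
The value of a disjunctive sum is the nim-sum of the parts.
Combined value = 0 ⊕ 6 ⊕ 0 = 6.

6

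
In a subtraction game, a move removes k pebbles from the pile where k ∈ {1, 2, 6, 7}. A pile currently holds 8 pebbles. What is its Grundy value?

0

Compute g(0), g(1), … for moves {1, 2, 6, 7}:
k:     0  1  2  3  4  5  6  7  8
g(k):  0  1  2  0  1  2  3  4  0
So g(8) = 0.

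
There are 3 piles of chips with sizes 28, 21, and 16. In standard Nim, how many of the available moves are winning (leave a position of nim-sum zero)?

3

Nim-sum: 28 ^ 21 ^ 16 = 25.
The overall nim-sum is X = 25. A pile of size p has a winning move iff p XOR X < p (reduce it to p XOR X).
  28: 28 XOR 25 = 5 < 28 — winning move (to 5).
  21: 21 XOR 25 = 12 < 21 — winning move (to 12).
  16: 16 XOR 25 = 9 < 16 — winning move (to 9).
That gives 3 winning moves.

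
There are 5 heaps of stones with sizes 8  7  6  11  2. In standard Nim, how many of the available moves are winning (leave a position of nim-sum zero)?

Compute the nim-sum pairwise:
8 ⊕ 7 = 15
15 ⊕ 6 = 9
9 ⊕ 11 = 2
2 ⊕ 2 = 0
The nim-sum is already 0, so every move leaves a nonzero nim-sum — there are no winning moves.

0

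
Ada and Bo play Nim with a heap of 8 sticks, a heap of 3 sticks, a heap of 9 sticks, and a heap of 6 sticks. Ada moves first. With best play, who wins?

Ada wins

Write each in binary and XOR column by column:
  1000  (8)
  0011  (3)
  1001  (9)
  0110  (6)
  ----
  0100  (4)
The nim-sum is 4 ≠ 0, so this is an N-position: the player to move can win; Ada has a winning move.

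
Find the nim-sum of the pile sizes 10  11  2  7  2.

6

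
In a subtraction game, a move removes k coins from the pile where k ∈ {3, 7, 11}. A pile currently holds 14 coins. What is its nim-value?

Build the Grundy sequence with g(k) = mex{g(k−s) : s ∈ {3, 7, 11}, s ≤ k}:
g(0) = mex{} = 0
g(1) = mex{} = 0
g(2) = mex{} = 0
g(3) = mex{0} = 1
g(4) = mex{0} = 1
g(5) = mex{0} = 1
g(6) = mex{1} = 0
g(7) = mex{0,1} = 2
g(8) = mex{0,1} = 2
g(9) = mex{0} = 1
g(10) = mex{1,2} = 0
g(11) = mex{0,1,2} = 3
g(12) = mex{0,1} = 2
g(13) = mex{0} = 1
g(14) = mex{1,2,3} = 0
So g(14) = 0.

0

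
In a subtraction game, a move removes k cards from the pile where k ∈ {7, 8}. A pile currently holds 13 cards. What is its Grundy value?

Grundy values for subtraction set {7, 8}:
k:     0  1  2  3  4  5  6  7  8  9 10 11 12 13
g(k):  0  0  0  0  0  0  0  1  1  1  1  1  1  1
So g(13) = 1.

1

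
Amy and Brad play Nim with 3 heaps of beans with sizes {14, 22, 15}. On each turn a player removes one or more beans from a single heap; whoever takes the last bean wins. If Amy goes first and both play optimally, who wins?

Write each in binary and XOR column by column:
  01110  (14)
  10110  (22)
  01111  (15)
  -----
  10111  (23)
The nim-sum is 23 ≠ 0, so this is an N-position: the player to move can win; Amy has a winning move.

Amy wins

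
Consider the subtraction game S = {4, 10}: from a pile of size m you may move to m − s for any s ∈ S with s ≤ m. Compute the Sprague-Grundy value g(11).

2

Compute g(0), g(1), … for moves {4, 10}:
g(0) = mex{} = 0
g(1) = mex{} = 0
g(2) = mex{} = 0
g(3) = mex{} = 0
g(4) = mex{0} = 1
g(5) = mex{0} = 1
g(6) = mex{0} = 1
g(7) = mex{0} = 1
g(8) = mex{1} = 0
g(9) = mex{1} = 0
g(10) = mex{0,1} = 2
g(11) = mex{0,1} = 2
So g(11) = 2.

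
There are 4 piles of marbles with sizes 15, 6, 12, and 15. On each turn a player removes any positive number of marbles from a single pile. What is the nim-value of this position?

10

Nim-sum: 15 ^ 6 ^ 12 ^ 15 = 10.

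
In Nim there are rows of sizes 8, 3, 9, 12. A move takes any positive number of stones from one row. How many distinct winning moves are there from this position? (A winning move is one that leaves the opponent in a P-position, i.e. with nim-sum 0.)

3

In binary:
  1000  (8)
  0011  (3)
  1001  (9)
  1100  (12)
  ----
  1110  (14)
The overall nim-sum is X = 14. A row of size p has a winning move iff p XOR X < p (reduce it to p XOR X).
  8: 8 XOR 14 = 6 < 8 — winning move (to 6).
  3: 3 XOR 14 = 13 ≥ 3 — no move.
  9: 9 XOR 14 = 7 < 9 — winning move (to 7).
  12: 12 XOR 14 = 2 < 12 — winning move (to 2).
That gives 3 winning moves.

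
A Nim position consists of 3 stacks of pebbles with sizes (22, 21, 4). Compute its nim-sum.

Compute the nim-sum pairwise:
22 XOR 21 = 3
3 XOR 4 = 7

7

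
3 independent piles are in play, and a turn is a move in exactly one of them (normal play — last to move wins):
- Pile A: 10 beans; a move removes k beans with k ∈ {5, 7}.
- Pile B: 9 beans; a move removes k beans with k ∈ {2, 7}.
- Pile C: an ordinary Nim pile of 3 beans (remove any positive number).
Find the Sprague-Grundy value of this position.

1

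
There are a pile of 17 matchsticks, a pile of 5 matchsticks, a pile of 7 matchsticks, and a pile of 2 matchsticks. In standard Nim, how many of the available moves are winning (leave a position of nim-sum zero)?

1

In binary:
  10001  (17)
  00101  (5)
  00111  (7)
  00010  (2)
  -----
  10001  (17)
The overall nim-sum is X = 17. A pile of size p has a winning move iff p XOR X < p (reduce it to p XOR X).
  17: 17 XOR 17 = 0 < 17 — winning move (to 0).
  5: 5 XOR 17 = 20 ≥ 5 — no move.
  7: 7 XOR 17 = 22 ≥ 7 — no move.
  2: 2 XOR 17 = 19 ≥ 2 — no move.
That gives 1 winning move.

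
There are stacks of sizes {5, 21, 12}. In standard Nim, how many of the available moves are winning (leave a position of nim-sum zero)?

1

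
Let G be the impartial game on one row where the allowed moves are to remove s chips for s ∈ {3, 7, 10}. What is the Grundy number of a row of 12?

2

Grundy values for subtraction set {3, 7, 10}:
k:     0  1  2  3  4  5  6  7  8  9 10 11 12
g(k):  0  0  0  1  1  1  0  2  2  1  3  3  2
So g(12) = 2.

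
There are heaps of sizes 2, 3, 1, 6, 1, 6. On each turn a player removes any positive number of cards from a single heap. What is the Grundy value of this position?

1

Write each in binary and XOR column by column:
  010  (2)
  011  (3)
  001  (1)
  110  (6)
  001  (1)
  110  (6)
  ---
  001  (1)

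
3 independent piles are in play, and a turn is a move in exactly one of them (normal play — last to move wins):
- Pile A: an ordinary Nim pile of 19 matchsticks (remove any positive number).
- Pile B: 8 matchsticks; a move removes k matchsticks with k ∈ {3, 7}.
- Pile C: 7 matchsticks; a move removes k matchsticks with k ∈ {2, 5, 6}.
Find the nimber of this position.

Pile A is a plain Nim pile of size 19, so its Grundy value is 19.
Build the Grundy sequence for pile B with g(k) = mex{g(k−s) : s ∈ {3, 7}, s ≤ k}:
k:     0  1  2  3  4  5  6  7  8
g(k):  0  0  0  1  1  1  0  2  2
So g(8) = 2.
For pile C, compute g(0), g(1), … with moves {2, 5, 6}:
k:     0  1  2  3  4  5  6  7
g(k):  0  0  1  1  0  2  1  3
So g(7) = 3.
The value of a disjunctive sum is the nim-sum of the parts.
Combined value = 19 XOR 2 XOR 3 = 18.

18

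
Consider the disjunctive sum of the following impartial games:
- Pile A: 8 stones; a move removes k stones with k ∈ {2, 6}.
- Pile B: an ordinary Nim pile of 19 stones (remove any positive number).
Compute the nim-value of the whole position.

For pile A, compute g(0), g(1), … with moves {2, 6}:
k:     0  1  2  3  4  5  6  7  8
g(k):  0  0  1  1  0  0  1  1  0
So g(8) = 0.
Pile B is a plain Nim pile of size 19, so its Grundy value is 19.
The value of a disjunctive sum is the nim-sum of the parts.
Combined value = 0 ⊕ 19 = 19.

19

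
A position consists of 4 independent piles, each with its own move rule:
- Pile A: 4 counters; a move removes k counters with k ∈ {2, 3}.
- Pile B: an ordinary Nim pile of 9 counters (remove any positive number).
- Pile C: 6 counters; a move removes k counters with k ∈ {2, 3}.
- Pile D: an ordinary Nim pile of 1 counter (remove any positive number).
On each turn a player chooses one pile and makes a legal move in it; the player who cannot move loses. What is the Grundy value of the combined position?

10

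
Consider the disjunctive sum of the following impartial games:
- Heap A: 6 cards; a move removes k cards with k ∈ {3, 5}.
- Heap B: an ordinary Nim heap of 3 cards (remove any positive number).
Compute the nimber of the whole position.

1

For heap A, compute g(0), g(1), … with moves {3, 5}:
g(0) = mex{} = 0
g(1) = mex{} = 0
g(2) = mex{} = 0
g(3) = mex{0} = 1
g(4) = mex{0} = 1
g(5) = mex{0} = 1
g(6) = mex{0,1} = 2
So g(6) = 2.
Heap B is a plain Nim heap of size 3, so its Grundy value is 3.
By the Sprague-Grundy theorem, the Grundy value of a sum of independent games is the XOR of the component values.
Combined value = 2 ⊕ 3 = 1.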